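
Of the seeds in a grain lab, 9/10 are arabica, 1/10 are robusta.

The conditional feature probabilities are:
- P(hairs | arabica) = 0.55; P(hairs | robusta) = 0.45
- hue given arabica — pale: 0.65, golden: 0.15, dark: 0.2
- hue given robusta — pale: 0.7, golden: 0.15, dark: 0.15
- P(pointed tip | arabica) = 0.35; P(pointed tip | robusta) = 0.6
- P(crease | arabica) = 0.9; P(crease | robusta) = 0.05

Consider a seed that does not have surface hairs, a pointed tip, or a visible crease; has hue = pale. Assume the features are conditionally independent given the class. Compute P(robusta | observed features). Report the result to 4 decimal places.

0.4609

arabica: 0.9 × (1−0.55) × 0.65 × (1−0.35) × (1−0.9) = 0.01711125
robusta: 0.1 × (1−0.45) × 0.7 × (1−0.6) × (1−0.05) = 0.01463
P(robusta | x) = 0.01463 / 0.03174125 ≈ 0.4609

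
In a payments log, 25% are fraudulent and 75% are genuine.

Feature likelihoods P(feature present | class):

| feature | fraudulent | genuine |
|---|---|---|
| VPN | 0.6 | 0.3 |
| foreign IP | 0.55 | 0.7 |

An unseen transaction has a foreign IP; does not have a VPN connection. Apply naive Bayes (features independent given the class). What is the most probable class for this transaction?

genuine

fraudulent: 0.25 × (1−0.6) × 0.55 = 0.055
genuine: 0.75 × (1−0.3) × 0.7 = 0.3675
Highest score → genuine.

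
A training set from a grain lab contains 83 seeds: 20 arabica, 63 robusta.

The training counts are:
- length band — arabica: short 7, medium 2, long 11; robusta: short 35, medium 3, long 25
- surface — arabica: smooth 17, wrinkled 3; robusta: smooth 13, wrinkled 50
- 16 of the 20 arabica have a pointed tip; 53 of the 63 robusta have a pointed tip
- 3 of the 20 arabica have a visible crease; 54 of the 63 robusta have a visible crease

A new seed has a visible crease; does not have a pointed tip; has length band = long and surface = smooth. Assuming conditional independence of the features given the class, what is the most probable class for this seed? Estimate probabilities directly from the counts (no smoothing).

robusta

arabica: (20/83) × (11/20) × (17/20) × (4/20) × (3/20) ≈ 0.00337952
robusta: (63/83) × (25/63) × (13/63) × (10/63) × (54/63) ≈ 0.00845624
Highest score → robusta.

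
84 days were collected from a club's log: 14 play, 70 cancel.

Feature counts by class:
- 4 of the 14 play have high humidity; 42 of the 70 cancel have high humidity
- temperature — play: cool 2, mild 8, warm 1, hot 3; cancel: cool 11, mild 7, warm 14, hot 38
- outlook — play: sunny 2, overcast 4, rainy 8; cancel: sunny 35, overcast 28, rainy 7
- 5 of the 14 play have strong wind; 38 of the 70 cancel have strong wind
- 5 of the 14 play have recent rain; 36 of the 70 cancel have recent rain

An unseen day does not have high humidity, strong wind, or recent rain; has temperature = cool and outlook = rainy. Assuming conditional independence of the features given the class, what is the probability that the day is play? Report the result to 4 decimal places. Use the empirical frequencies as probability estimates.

play: (14/84) × (10/14) × (2/14) × (8/14) × (9/14) × (9/14) ≈ 0.00401618
cancel: (70/84) × (28/70) × (11/70) × (7/70) × (32/70) × (34/70) ≈ 0.00116307
P(play | x) = 0.00401618 / 0.00517925 ≈ 0.7754

0.7754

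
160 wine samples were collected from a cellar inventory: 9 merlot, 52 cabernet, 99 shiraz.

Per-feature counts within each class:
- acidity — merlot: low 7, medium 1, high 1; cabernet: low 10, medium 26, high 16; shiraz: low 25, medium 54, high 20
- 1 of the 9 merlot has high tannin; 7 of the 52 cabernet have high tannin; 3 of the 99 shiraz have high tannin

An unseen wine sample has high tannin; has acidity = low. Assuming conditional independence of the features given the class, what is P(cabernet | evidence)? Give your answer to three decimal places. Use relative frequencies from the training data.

merlot: (9/160) × (7/9) × (1/9) ≈ 0.00486111
cabernet: (52/160) × (10/52) × (7/52) ≈ 0.00841346
shiraz: (99/160) × (25/99) × (3/99) ≈ 0.00473485
P(cabernet | x) = 0.00841346 / 0.01800942 ≈ 0.467

0.467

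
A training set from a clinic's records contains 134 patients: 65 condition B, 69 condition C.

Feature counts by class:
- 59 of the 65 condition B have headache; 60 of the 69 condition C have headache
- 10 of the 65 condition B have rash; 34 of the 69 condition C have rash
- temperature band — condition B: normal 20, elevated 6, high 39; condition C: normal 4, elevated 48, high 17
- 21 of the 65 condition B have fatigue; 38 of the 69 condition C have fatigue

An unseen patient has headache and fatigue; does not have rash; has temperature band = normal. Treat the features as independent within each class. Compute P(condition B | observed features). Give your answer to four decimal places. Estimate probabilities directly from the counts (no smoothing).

0.8363

condition B: (65/134) × (59/65) × (55/65) × (20/65) × (21/65) ≈ 0.0370356
condition C: (69/134) × (60/69) × (35/69) × (4/69) × (38/69) ≈ 0.00725122
P(condition B | x) = 0.0370356 / 0.04428682 ≈ 0.8363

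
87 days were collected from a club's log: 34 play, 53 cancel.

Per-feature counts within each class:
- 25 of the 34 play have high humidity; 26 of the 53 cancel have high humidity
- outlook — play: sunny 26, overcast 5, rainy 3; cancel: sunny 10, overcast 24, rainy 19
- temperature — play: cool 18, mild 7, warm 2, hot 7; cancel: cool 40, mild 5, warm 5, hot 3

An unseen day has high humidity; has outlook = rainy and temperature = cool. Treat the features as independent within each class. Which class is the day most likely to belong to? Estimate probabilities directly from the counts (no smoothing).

cancel

play: (34/87) × (25/34) × (3/34) × (18/34) ≈ 0.0134232
cancel: (53/87) × (26/53) × (19/53) × (40/53) ≈ 0.0808567
Highest score → cancel.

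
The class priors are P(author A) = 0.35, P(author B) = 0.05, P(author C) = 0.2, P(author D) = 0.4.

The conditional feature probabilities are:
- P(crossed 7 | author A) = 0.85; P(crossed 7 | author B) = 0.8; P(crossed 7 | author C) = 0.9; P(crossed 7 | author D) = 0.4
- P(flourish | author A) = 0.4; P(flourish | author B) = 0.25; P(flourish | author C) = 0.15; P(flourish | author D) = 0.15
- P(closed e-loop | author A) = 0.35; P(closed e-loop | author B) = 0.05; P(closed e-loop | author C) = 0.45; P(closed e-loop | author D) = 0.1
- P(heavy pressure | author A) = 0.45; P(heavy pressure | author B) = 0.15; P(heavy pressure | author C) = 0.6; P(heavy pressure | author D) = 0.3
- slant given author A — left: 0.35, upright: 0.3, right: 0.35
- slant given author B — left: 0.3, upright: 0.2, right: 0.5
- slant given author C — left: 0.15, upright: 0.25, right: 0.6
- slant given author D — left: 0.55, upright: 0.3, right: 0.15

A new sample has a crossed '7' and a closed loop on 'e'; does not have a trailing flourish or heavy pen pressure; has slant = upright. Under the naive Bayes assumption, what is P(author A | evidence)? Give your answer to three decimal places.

author A: 0.35 × 0.85 × (1−0.4) × 0.35 × (1−0.45) × 0.3 = 0.010308375
author B: 0.05 × 0.8 × (1−0.25) × 0.05 × (1−0.15) × 0.2 = 0.000255
author C: 0.2 × 0.9 × (1−0.15) × 0.45 × (1−0.6) × 0.25 = 0.006885
author D: 0.4 × 0.4 × (1−0.15) × 0.1 × (1−0.3) × 0.3 = 0.002856
P(author A | x) = 0.010308375 / 0.020304375 ≈ 0.508

0.508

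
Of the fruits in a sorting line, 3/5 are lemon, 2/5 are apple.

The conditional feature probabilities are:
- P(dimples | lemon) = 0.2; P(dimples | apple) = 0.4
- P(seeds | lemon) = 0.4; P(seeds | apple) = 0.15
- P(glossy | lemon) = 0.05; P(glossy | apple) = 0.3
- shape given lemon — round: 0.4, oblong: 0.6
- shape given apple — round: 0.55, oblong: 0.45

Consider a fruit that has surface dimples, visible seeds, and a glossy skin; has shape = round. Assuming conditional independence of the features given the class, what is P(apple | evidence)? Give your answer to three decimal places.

0.805

lemon: 0.6 × 0.2 × 0.4 × 0.05 × 0.4 = 0.00096
apple: 0.4 × 0.4 × 0.15 × 0.3 × 0.55 = 0.00396
P(apple | x) = 0.00396 / 0.00492 ≈ 0.805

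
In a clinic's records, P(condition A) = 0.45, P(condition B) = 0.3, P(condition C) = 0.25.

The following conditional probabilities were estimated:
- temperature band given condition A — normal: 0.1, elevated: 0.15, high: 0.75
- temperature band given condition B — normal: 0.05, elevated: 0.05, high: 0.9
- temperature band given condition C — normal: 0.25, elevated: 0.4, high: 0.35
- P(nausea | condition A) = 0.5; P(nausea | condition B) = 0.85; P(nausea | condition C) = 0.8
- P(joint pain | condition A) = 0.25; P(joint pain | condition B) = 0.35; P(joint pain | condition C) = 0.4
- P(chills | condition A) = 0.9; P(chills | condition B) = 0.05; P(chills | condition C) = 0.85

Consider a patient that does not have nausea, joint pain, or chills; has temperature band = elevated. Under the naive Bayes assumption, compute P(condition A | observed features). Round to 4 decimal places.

condition A: 0.45 × 0.15 × (1−0.5) × (1−0.25) × (1−0.9) = 0.00253125
condition B: 0.3 × 0.05 × (1−0.85) × (1−0.35) × (1−0.05) = 0.001389375
condition C: 0.25 × 0.4 × (1−0.8) × (1−0.4) × (1−0.85) = 0.0018
P(condition A | x) = 0.00253125 / 0.005720625 ≈ 0.4425

0.4425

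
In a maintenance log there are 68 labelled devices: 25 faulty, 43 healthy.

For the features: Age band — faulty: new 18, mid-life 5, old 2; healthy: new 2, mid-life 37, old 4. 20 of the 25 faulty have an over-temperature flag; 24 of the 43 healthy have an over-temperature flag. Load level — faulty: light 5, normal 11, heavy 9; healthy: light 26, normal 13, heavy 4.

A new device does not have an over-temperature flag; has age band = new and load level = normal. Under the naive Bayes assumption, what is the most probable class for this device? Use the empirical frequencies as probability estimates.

faulty: (25/68) × (18/25) × (5/25) × (11/25) ≈ 0.0232941
healthy: (43/68) × (2/43) × (19/43) × (13/43) ≈ 0.00392899
Highest score → faulty.

faulty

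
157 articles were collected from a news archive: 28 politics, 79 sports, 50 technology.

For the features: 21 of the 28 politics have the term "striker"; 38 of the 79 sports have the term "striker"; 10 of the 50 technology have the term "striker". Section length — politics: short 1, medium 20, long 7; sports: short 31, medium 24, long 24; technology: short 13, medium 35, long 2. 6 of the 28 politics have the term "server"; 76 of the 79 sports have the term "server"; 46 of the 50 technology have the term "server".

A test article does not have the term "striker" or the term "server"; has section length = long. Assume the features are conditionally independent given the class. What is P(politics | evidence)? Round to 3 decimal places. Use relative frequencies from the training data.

0.696

politics: (28/157) × (7/28) × (7/28) × (22/28) ≈ 0.00875796
sports: (79/157) × (41/79) × (24/79) × (3/79) ≈ 0.00301275
technology: (50/157) × (40/50) × (2/50) × (4/50) ≈ 0.000815287
P(politics | x) = 0.00875796 / 0.012585997 ≈ 0.696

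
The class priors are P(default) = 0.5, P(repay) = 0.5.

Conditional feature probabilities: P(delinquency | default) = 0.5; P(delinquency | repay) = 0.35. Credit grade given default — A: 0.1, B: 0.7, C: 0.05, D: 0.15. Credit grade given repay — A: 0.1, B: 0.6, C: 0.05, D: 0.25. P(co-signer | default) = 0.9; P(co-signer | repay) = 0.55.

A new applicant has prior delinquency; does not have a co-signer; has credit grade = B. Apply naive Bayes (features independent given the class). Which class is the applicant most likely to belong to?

repay

default: 0.5 × 0.5 × 0.7 × (1−0.9) = 0.0175
repay: 0.5 × 0.35 × 0.6 × (1−0.55) = 0.04725
Highest score → repay.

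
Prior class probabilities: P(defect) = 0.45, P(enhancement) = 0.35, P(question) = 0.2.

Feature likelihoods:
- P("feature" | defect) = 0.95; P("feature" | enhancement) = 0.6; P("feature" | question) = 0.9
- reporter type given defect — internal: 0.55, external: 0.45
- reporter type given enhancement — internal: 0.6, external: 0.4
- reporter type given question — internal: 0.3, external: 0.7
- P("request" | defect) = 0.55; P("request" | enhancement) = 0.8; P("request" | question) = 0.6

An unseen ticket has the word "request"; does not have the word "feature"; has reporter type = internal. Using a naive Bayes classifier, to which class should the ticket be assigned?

enhancement

defect: 0.45 × (1−0.95) × 0.55 × 0.55 = 0.00680625
enhancement: 0.35 × (1−0.6) × 0.6 × 0.8 = 0.0672
question: 0.2 × (1−0.9) × 0.3 × 0.6 = 0.0036
Highest score → enhancement.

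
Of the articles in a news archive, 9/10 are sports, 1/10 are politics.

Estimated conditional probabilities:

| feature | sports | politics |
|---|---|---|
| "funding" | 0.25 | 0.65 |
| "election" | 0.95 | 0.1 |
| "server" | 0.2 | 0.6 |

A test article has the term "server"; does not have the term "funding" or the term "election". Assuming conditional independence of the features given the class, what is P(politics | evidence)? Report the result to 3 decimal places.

0.737

sports: 0.9 × (1−0.25) × (1−0.95) × 0.2 = 0.00675
politics: 0.1 × (1−0.65) × (1−0.1) × 0.6 = 0.0189
P(politics | x) = 0.0189 / 0.02565 ≈ 0.737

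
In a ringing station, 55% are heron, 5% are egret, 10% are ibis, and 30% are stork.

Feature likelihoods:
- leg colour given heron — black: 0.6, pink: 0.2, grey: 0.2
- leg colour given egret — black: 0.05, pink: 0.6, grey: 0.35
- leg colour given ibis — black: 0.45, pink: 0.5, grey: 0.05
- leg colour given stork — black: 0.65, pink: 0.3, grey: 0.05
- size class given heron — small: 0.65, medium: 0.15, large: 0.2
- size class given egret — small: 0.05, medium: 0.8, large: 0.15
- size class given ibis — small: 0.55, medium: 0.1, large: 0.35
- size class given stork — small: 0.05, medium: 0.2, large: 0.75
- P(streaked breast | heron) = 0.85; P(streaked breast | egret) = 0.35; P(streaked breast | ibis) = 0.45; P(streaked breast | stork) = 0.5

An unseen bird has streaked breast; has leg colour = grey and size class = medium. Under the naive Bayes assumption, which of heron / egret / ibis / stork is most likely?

heron: 0.55 × 0.2 × 0.15 × 0.85 = 0.014025
egret: 0.05 × 0.35 × 0.8 × 0.35 = 0.0049
ibis: 0.1 × 0.05 × 0.1 × 0.45 = 0.000225
stork: 0.3 × 0.05 × 0.2 × 0.5 = 0.0015
Highest score → heron.

heron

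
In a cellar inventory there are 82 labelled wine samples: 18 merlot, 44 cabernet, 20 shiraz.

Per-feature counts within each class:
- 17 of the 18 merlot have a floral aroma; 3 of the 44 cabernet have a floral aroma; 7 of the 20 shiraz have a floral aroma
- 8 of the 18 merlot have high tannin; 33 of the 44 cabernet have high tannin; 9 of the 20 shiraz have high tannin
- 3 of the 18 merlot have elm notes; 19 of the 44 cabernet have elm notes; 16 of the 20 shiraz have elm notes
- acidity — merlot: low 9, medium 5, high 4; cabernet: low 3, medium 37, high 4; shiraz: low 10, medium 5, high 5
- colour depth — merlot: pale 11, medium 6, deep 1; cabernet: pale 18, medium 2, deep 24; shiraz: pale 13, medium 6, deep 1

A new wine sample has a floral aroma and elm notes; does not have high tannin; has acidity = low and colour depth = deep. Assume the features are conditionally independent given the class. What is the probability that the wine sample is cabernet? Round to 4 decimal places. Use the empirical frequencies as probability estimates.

merlot: (18/82) × (17/18) × (10/18) × (3/18) × (9/18) × (1/18) ≈ 0.000533223
cabernet: (44/82) × (3/44) × (11/44) × (19/44) × (3/44) × (24/44) ≈ 0.000146884
shiraz: (20/82) × (7/20) × (11/20) × (16/20) × (10/20) × (1/20) ≈ 0.000939024
P(cabernet | x) = 0.000146884 / 0.001619131 ≈ 0.0907

0.0907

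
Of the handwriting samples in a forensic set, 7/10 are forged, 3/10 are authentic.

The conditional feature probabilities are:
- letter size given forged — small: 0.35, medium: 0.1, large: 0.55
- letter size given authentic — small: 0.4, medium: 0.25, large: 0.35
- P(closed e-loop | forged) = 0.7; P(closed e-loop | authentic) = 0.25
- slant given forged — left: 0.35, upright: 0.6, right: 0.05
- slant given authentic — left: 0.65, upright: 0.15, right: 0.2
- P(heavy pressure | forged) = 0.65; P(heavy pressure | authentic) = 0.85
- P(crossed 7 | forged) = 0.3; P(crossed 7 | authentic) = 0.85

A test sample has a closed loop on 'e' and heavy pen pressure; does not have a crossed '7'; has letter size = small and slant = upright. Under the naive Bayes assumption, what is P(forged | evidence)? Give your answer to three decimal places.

0.988

forged: 0.7 × 0.35 × 0.7 × 0.6 × 0.65 × (1−0.3) = 0.0468195
authentic: 0.3 × 0.4 × 0.25 × 0.15 × 0.85 × (1−0.85) = 0.00057375
P(forged | x) = 0.0468195 / 0.04739325 ≈ 0.988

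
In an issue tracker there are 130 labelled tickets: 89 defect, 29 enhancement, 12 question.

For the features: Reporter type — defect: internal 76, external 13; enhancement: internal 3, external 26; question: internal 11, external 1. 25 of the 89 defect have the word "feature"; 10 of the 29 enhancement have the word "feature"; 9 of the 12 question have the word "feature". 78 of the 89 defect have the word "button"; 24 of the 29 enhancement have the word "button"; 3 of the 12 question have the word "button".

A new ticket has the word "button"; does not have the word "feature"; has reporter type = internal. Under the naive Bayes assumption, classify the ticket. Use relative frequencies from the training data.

defect: (89/130) × (76/89) × (64/89) × (78/89) ≈ 0.368438
enhancement: (29/130) × (3/29) × (19/29) × (24/29) ≈ 0.0125126
question: (12/130) × (11/12) × (3/12) × (3/12) ≈ 0.00528846
Highest score → defect.

defect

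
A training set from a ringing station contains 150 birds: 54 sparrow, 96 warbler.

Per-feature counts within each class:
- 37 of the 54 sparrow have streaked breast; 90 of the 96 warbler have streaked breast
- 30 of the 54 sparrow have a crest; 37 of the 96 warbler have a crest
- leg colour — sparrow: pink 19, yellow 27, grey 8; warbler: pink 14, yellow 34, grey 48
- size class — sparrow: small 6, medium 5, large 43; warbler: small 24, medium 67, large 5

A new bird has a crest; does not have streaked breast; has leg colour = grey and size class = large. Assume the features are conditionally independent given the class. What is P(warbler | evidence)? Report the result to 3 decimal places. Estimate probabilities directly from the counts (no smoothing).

0.051

sparrow: (54/150) × (17/54) × (30/54) × (8/54) × (43/54) ≈ 0.00742773
warbler: (96/150) × (6/96) × (37/96) × (48/96) × (5/96) ≈ 0.000401476
P(warbler | x) = 0.000401476 / 0.007829206 ≈ 0.051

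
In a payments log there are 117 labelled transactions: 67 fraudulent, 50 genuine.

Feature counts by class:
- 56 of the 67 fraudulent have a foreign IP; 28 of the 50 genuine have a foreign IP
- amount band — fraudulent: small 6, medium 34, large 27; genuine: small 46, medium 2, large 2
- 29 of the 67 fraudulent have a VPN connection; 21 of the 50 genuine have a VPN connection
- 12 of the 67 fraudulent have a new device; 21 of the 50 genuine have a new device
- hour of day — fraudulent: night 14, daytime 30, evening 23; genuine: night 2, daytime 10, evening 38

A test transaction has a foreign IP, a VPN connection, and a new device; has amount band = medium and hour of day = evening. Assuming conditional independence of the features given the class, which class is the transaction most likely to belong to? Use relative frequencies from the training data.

fraudulent: (67/117) × (56/67) × (34/67) × (29/67) × (12/67) × (23/67) ≈ 0.00646382
genuine: (50/117) × (28/50) × (2/50) × (21/50) × (21/50) × (38/50) ≈ 0.00128335
Highest score → fraudulent.

fraudulent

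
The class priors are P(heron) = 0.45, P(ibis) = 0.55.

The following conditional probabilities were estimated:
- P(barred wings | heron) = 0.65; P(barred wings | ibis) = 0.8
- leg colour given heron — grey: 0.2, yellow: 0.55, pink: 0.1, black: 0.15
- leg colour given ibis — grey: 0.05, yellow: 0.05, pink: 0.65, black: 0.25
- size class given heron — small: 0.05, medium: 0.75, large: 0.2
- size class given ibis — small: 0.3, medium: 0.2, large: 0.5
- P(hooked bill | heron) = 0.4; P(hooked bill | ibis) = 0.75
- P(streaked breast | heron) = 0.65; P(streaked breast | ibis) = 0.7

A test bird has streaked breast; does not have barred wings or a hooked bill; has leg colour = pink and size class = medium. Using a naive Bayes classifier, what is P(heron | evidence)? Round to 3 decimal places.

heron: 0.45 × (1−0.65) × 0.1 × 0.75 × (1−0.4) × 0.65 = 0.004606875
ibis: 0.55 × (1−0.8) × 0.65 × 0.2 × (1−0.75) × 0.7 = 0.0025025
P(heron | x) = 0.004606875 / 0.007109375 ≈ 0.648

0.648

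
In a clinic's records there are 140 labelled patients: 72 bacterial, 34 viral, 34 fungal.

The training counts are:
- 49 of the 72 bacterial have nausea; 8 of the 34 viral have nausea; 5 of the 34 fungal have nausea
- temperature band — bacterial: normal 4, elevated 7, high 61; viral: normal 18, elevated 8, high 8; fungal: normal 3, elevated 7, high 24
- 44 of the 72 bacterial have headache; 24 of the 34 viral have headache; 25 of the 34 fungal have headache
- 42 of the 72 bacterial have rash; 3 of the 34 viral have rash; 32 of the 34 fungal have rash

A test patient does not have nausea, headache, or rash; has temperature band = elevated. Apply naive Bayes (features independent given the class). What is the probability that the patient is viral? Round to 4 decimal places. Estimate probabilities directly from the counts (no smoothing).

0.7828

bacterial: (72/140) × (23/72) × (7/72) × (28/72) × (30/72) ≈ 0.00258809
viral: (34/140) × (26/34) × (8/34) × (10/34) × (31/34) ≈ 0.0117182
fungal: (34/140) × (29/34) × (7/34) × (9/34) × (2/34) ≈ 0.000664055
P(viral | x) = 0.0117182 / 0.014970345 ≈ 0.7828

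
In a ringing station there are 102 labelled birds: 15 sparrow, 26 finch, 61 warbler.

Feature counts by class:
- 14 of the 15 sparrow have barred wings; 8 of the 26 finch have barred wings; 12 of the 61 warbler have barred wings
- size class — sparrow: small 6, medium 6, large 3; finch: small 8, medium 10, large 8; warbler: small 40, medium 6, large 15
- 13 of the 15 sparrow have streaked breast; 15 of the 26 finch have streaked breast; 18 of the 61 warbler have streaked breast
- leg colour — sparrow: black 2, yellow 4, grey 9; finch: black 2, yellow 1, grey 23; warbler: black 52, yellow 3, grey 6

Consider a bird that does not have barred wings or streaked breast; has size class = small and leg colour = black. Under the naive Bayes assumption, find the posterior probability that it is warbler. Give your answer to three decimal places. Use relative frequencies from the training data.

sparrow: (15/102) × (1/15) × (6/15) × (2/15) × (2/15) ≈ 0.0000697168
finch: (26/102) × (18/26) × (8/26) × (11/26) × (2/26) ≈ 0.00176712
warbler: (61/102) × (49/61) × (40/61) × (43/61) × (52/61) ≈ 0.189295
P(warbler | x) = 0.189295 / 0.1911318368 ≈ 0.990

0.990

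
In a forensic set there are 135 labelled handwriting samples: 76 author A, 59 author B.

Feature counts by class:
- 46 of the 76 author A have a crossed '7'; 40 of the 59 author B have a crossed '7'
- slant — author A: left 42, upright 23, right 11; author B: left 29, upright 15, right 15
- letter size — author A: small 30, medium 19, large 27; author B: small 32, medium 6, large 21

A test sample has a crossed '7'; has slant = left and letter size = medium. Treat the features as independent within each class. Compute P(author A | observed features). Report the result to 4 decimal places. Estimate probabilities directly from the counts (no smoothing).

author A: (76/135) × (46/76) × (42/76) × (19/76) ≈ 0.047076
author B: (59/135) × (40/59) × (29/59) × (6/59) ≈ 0.0148106
P(author A | x) = 0.047076 / 0.0618866 ≈ 0.7607

0.7607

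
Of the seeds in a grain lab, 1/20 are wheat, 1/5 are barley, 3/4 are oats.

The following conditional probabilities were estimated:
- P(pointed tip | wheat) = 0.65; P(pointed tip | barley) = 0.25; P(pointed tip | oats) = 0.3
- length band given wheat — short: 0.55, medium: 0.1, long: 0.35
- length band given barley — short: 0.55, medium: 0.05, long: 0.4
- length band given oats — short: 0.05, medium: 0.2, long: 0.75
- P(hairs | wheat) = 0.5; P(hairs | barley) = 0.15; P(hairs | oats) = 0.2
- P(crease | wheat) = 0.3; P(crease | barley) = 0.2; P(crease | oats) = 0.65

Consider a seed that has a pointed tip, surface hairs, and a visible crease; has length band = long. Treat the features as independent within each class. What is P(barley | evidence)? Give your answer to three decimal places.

0.025

wheat: 0.05 × 0.65 × 0.35 × 0.5 × 0.3 = 0.00170625
barley: 0.2 × 0.25 × 0.4 × 0.15 × 0.2 = 0.0006
oats: 0.75 × 0.3 × 0.75 × 0.2 × 0.65 = 0.0219375
P(barley | x) = 0.0006 / 0.02424375 ≈ 0.025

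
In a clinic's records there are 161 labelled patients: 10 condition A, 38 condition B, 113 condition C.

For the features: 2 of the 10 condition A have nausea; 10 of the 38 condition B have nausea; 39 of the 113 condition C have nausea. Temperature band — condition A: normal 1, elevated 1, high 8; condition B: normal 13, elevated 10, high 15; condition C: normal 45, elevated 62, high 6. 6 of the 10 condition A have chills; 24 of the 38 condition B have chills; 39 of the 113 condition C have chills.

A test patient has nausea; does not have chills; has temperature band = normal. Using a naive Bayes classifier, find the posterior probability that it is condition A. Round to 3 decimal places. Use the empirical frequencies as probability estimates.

condition A: (10/161) × (2/10) × (1/10) × (4/10) ≈ 0.000496894
condition B: (38/161) × (10/38) × (13/38) × (14/38) ≈ 0.0078285
condition C: (113/161) × (39/113) × (45/113) × (74/113) ≈ 0.0631722
P(condition A | x) = 0.000496894 / 0.071497594 ≈ 0.007

0.007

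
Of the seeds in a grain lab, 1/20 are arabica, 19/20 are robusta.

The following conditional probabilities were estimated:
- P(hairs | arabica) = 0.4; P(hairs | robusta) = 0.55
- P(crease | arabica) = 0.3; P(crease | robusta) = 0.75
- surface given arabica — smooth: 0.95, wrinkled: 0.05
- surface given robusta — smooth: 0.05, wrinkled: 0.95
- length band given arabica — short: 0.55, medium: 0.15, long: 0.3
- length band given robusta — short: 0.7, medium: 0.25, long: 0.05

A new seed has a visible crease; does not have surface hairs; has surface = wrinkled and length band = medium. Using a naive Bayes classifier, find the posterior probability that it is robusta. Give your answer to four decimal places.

arabica: 0.05 × (1−0.4) × 0.3 × 0.05 × 0.15 = 0.0000675
robusta: 0.95 × (1−0.55) × 0.75 × 0.95 × 0.25 = 0.0761484375
P(robusta | x) = 0.0761484375 / 0.0762159375 ≈ 0.9991

0.9991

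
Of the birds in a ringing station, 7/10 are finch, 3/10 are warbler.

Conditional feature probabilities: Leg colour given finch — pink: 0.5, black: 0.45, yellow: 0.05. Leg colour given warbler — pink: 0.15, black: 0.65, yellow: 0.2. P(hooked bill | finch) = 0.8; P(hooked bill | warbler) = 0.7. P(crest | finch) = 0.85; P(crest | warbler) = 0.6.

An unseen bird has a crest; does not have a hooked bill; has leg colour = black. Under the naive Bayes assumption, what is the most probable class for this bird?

finch: 0.7 × 0.45 × (1−0.8) × 0.85 = 0.05355
warbler: 0.3 × 0.65 × (1−0.7) × 0.6 = 0.0351
Highest score → finch.

finch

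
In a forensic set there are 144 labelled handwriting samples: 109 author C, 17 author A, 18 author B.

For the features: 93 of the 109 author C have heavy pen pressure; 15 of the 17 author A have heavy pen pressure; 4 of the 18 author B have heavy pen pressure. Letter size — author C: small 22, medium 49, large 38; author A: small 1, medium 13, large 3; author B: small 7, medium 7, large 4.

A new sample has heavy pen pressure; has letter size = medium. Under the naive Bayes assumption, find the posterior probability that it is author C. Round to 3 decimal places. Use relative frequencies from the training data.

author C: (109/144) × (93/109) × (49/109) ≈ 0.290329
author A: (17/144) × (15/17) × (13/17) ≈ 0.0796569
author B: (18/144) × (4/18) × (7/18) ≈ 0.0108025
P(author C | x) = 0.290329 / 0.3807884 ≈ 0.762

0.762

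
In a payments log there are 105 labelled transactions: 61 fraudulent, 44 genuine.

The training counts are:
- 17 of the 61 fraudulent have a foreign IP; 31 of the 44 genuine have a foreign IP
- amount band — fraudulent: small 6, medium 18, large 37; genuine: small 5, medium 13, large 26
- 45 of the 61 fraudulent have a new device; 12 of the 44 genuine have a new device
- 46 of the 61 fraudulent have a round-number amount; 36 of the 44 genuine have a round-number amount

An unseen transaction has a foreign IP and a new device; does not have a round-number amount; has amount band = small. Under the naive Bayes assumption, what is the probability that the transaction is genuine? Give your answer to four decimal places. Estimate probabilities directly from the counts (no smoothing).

0.3654

fraudulent: (61/105) × (17/61) × (6/61) × (45/61) × (15/61) ≈ 0.00288885
genuine: (44/105) × (31/44) × (5/44) × (12/44) × (8/44) ≈ 0.00166363
P(genuine | x) = 0.00166363 / 0.00455248 ≈ 0.3654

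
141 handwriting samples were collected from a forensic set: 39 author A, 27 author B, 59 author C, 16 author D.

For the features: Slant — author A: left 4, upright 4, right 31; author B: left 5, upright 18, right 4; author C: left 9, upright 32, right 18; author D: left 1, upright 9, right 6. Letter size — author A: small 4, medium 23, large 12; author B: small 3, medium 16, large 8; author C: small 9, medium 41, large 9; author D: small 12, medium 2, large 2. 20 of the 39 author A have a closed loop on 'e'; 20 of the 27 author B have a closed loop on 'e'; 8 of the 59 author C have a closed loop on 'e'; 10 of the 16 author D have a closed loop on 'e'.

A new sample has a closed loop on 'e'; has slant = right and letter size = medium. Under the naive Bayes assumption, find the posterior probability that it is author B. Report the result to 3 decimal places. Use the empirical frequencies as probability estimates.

author A: (39/141) × (31/39) × (23/39) × (20/39) ≈ 0.0664923
author B: (27/141) × (4/27) × (16/27) × (20/27) ≈ 0.0124527
author C: (59/141) × (18/59) × (41/59) × (8/59) ≈ 0.0120288
author D: (16/141) × (6/16) × (2/16) × (10/16) ≈ 0.00332447
P(author B | x) = 0.0124527 / 0.09429827 ≈ 0.132

0.132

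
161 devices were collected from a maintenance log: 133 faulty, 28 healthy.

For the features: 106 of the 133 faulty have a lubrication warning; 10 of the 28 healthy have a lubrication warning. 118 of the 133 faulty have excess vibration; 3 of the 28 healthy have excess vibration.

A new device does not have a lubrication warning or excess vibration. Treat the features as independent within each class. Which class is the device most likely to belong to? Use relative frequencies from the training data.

faulty: (133/161) × (27/133) × (15/133) ≈ 0.0189137
healthy: (28/161) × (18/28) × (25/28) ≈ 0.0998225
Highest score → healthy.

healthy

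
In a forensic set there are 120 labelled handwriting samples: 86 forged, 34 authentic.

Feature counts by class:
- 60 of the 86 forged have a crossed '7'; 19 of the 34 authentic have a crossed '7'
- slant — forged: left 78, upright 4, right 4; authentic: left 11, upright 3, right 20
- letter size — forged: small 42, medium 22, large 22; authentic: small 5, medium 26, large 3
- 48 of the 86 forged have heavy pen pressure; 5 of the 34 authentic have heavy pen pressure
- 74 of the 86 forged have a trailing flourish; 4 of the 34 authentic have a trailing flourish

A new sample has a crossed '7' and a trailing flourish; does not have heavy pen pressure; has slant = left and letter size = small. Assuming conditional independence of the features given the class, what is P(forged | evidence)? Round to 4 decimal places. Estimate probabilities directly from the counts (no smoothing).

0.9911

forged: (86/120) × (60/86) × (78/86) × (42/86) × (38/86) × (74/86) ≈ 0.0842045
authentic: (34/120) × (19/34) × (11/34) × (5/34) × (29/34) × (4/34) ≈ 0.000755923
P(forged | x) = 0.0842045 / 0.084960423 ≈ 0.9911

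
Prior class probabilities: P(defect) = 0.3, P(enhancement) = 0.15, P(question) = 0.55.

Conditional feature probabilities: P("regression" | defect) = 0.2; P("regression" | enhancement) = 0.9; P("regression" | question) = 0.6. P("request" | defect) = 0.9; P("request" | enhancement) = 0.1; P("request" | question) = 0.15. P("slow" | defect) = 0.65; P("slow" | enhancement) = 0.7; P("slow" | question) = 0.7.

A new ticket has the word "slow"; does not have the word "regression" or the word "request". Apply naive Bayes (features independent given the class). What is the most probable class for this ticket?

question

defect: 0.3 × (1−0.2) × (1−0.9) × 0.65 = 0.0156
enhancement: 0.15 × (1−0.9) × (1−0.1) × 0.7 = 0.00945
question: 0.55 × (1−0.6) × (1−0.15) × 0.7 = 0.1309
Highest score → question.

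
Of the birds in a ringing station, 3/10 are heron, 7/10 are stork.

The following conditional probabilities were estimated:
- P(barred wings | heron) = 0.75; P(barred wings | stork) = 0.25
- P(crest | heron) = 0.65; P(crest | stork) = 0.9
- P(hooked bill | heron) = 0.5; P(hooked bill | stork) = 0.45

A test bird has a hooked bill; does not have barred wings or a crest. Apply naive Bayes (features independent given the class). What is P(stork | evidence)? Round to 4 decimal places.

0.6429

heron: 0.3 × (1−0.75) × (1−0.65) × 0.5 = 0.013125
stork: 0.7 × (1−0.25) × (1−0.9) × 0.45 = 0.023625
P(stork | x) = 0.023625 / 0.03675 ≈ 0.6429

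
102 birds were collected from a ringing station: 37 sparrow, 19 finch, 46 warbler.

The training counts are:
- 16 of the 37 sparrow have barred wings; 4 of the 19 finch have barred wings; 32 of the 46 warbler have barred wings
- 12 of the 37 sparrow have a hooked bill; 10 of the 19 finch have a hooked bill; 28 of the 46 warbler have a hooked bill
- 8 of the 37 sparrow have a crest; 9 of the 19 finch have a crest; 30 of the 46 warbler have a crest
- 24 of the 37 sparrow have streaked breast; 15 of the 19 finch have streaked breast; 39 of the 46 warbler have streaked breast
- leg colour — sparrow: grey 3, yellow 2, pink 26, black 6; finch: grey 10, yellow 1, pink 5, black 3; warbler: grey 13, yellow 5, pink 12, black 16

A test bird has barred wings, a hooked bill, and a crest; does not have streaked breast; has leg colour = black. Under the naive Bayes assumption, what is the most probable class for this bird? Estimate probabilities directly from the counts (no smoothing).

warbler

sparrow: (37/102) × (16/37) × (12/37) × (8/37) × (13/37) × (6/37) ≈ 0.000626727
finch: (19/102) × (4/19) × (10/19) × (9/19) × (4/19) × (3/19) ≈ 0.000324989
warbler: (46/102) × (32/46) × (28/46) × (30/46) × (7/46) × (16/46) ≈ 0.00659198
Highest score → warbler.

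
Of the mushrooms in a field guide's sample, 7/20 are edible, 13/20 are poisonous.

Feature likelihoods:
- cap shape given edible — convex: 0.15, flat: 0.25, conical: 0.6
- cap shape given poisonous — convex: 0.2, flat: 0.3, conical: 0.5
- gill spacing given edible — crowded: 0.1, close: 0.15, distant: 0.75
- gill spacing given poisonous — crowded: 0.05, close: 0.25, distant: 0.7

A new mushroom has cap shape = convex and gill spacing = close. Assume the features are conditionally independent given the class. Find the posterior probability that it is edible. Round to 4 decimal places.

0.1950

edible: 0.35 × 0.15 × 0.15 = 0.007875
poisonous: 0.65 × 0.2 × 0.25 = 0.0325
P(edible | x) = 0.007875 / 0.040375 ≈ 0.1950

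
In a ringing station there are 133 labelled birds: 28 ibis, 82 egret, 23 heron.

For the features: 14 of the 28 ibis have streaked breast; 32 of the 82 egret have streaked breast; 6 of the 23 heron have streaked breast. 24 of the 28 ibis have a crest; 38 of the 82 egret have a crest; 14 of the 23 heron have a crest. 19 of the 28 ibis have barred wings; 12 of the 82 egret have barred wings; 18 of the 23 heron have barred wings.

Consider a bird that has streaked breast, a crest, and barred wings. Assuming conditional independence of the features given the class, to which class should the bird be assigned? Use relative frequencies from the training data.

ibis

ibis: (28/133) × (14/28) × (24/28) × (19/28) ≈ 0.0612245
egret: (82/133) × (32/82) × (38/82) × (12/82) ≈ 0.0163168
heron: (23/133) × (6/23) × (14/23) × (18/23) ≈ 0.0214904
Highest score → ibis.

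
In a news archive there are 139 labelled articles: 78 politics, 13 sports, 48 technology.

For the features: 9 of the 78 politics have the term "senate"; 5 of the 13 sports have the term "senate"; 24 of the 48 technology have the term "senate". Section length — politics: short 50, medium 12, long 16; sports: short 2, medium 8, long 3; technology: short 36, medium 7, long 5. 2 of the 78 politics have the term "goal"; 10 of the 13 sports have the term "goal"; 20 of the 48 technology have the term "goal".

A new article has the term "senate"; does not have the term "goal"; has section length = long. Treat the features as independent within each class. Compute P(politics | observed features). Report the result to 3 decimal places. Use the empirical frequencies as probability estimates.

politics: (78/139) × (9/78) × (16/78) × (76/78) ≈ 0.0129411
sports: (13/139) × (5/13) × (3/13) × (3/13) ≈ 0.00191563
technology: (48/139) × (24/48) × (5/48) × (28/48) ≈ 0.0104916
P(politics | x) = 0.0129411 / 0.02534833 ≈ 0.511

0.511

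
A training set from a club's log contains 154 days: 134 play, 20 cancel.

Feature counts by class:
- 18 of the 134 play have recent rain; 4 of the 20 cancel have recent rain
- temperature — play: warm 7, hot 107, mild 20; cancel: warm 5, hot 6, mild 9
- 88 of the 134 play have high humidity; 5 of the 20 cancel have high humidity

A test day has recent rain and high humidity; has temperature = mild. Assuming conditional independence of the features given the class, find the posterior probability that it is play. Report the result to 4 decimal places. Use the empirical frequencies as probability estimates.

play: (134/154) × (18/134) × (20/134) × (88/134) ≈ 0.0114566
cancel: (20/154) × (4/20) × (9/20) × (5/20) ≈ 0.00292208
P(play | x) = 0.0114566 / 0.01437868 ≈ 0.7968

0.7968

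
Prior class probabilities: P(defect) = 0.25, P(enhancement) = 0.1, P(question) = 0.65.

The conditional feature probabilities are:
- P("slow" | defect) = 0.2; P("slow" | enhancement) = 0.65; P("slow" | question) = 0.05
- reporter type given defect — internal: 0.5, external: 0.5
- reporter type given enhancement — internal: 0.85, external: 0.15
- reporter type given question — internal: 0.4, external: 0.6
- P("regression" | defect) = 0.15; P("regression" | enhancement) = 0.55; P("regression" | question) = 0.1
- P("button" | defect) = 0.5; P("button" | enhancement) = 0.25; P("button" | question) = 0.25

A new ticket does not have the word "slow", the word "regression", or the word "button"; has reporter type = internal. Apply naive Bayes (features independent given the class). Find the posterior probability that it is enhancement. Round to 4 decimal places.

defect: 0.25 × (1−0.2) × 0.5 × (1−0.15) × (1−0.5) = 0.0425
enhancement: 0.1 × (1−0.65) × 0.85 × (1−0.55) × (1−0.25) = 0.010040625
question: 0.65 × (1−0.05) × 0.4 × (1−0.1) × (1−0.25) = 0.166725
P(enhancement | x) = 0.010040625 / 0.219265625 ≈ 0.0458

0.0458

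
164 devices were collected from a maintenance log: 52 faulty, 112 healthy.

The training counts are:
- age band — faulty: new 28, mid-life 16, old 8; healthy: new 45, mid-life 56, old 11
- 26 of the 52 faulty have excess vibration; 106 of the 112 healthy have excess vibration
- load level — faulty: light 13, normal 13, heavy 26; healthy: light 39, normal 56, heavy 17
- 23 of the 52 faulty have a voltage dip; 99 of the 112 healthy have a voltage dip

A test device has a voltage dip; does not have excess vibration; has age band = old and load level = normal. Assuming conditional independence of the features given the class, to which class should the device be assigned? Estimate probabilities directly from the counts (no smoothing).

faulty

faulty: (52/164) × (8/52) × (26/52) × (13/52) × (23/52) ≈ 0.002697
healthy: (112/164) × (11/112) × (6/112) × (56/112) × (99/112) ≈ 0.00158807
Highest score → faulty.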